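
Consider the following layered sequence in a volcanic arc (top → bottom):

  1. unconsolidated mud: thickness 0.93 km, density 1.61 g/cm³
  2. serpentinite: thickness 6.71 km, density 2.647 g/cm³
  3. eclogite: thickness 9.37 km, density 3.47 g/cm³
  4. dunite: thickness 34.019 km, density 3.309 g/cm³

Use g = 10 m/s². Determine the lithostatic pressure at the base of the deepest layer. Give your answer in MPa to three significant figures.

1640 MPa

unconsolidated mud: 1610 kg/m³ × 10 m/s² × 930 m = 1.497×10^7 Pa = 14.97 MPa
serpentinite: 2647 kg/m³ × 10 m/s² × 6710 m = 1.776×10^8 Pa = 177.6 MPa
eclogite: 3470 kg/m³ × 10 m/s² × 9370 m = 3.251×10^8 Pa = 325.1 MPa
dunite: 3309 kg/m³ × 10 m/s² × 34019 m = 1.126×10^9 Pa = 1126 MPa
Total = 14.97 + 177.6 + 325.1 + 1126 = 1643.4 MPa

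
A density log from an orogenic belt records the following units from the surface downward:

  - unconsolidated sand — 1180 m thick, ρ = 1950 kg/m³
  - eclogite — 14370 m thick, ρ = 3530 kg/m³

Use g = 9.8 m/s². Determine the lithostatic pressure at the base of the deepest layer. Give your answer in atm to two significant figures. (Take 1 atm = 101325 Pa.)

unconsolidated sand: 1950 kg/m³ × 9.8 m/s² × 1180 m = 2.255×10^7 Pa = 222.5 atm
eclogite: 3530 kg/m³ × 9.8 m/s² × 14370 m = 4.971×10^8 Pa = 4906 atm
Total = 222.5 + 4906 = 5128.7 atm

5100 atm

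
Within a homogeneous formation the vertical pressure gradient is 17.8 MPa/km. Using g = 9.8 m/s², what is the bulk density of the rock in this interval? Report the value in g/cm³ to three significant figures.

ρ = (dP/dz)/g = 17.8 MPa/km / 9.8 m/s² = 17800 Pa/m / 9.8 m/s² = 1816.3 kg/m³
= 1.816 g/cm³

1.82 g/cm³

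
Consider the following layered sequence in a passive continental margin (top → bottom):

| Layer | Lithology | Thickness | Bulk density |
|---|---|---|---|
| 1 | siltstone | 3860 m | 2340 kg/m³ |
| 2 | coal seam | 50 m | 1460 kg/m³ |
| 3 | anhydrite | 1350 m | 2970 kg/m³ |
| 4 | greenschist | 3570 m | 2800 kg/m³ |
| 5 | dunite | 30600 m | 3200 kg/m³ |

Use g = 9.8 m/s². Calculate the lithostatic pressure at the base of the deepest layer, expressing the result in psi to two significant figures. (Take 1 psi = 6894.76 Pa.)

siltstone: 2340 kg/m³ × 9.8 m/s² × 3860 m = 8.852×10^7 Pa = 12838 psi
coal seam: 1460 kg/m³ × 9.8 m/s² × 50 m = 7.154×10^5 Pa = 103.8 psi
anhydrite: 2970 kg/m³ × 9.8 m/s² × 1350 m = 3.929×10^7 Pa = 5699 psi
greenschist: 2800 kg/m³ × 9.8 m/s² × 3570 m = 9.796×10^7 Pa = 14208 psi
dunite: 3200 kg/m³ × 9.8 m/s² × 30600 m = 9.596×10^8 Pa = 1.392×10^5 psi
Total = 12838 + 103.8 + 5699 + 14208 + 1.392×10^5 = 1.7203×10^5 psi

170000 psi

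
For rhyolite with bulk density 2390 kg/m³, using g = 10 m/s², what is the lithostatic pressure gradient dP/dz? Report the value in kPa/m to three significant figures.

23.9 kPa/m

dP/dz = ρg = 2390 kg/m³ × 10 m/s² = 23900 Pa/m
= 23900 Pa/m × (1 kPa/m / 1000.0 Pa/m) = 23.900 kPa/m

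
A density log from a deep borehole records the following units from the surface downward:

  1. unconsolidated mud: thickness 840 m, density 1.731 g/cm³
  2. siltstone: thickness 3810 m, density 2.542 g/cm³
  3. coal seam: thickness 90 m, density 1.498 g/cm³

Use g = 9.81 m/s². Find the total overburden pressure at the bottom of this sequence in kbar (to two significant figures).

unconsolidated mud: 1731 kg/m³ × 9.81 m/s² × 840 m = 1.426×10^7 Pa = 0.1426 kbar
siltstone: 2542 kg/m³ × 9.81 m/s² × 3810 m = 9.501×10^7 Pa = 0.9501 kbar
coal seam: 1498 kg/m³ × 9.81 m/s² × 90 m = 1.323×10^6 Pa = 0.01323 kbar
Total = 0.1426 + 0.9501 + 0.01323 = 1.1060 kbar

1.1 kbar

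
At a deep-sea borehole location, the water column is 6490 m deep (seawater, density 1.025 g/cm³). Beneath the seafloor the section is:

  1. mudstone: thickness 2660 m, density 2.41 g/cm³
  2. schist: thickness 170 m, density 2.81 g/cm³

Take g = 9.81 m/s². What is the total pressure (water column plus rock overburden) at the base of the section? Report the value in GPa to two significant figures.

seawater: 1025 kg/m³ × 9.81 m/s² × 6490 m = 6.526×10^7 Pa = 0.06526 GPa
mudstone: 2410 kg/m³ × 9.81 m/s² × 2660 m = 6.289×10^7 Pa = 0.06289 GPa
schist: 2810 kg/m³ × 9.81 m/s² × 170 m = 4.686×10^6 Pa = 4.686×10^-3 GPa
Total = 0.06526 + 0.06289 + 4.686×10^-3 = 0.13283 GPa

0.13 GPa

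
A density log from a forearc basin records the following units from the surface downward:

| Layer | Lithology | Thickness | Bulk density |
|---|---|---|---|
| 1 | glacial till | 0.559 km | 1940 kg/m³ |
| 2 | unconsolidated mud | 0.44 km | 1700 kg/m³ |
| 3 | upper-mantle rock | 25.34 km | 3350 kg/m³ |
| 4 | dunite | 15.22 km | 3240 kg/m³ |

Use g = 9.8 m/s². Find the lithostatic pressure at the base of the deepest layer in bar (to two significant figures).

13000 bar

glacial till: 1940 kg/m³ × 9.8 m/s² × 559 m = 1.063×10^7 Pa = 106.3 bar
unconsolidated mud: 1700 kg/m³ × 9.8 m/s² × 440 m = 7.330×10^6 Pa = 73.30 bar
upper-mantle rock: 3350 kg/m³ × 9.8 m/s² × 25340 m = 8.319×10^8 Pa = 8319 bar
dunite: 3240 kg/m³ × 9.8 m/s² × 15220 m = 4.833×10^8 Pa = 4833 bar
Total = 106.3 + 73.30 + 8319 + 4833 = 13331 bar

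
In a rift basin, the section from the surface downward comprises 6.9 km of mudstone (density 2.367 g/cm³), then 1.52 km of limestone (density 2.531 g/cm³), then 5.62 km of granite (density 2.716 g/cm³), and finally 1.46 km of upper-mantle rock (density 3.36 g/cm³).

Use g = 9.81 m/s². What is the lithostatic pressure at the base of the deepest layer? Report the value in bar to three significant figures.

mudstone: 2367 kg/m³ × 9.81 m/s² × 6900 m = 1.602×10^8 Pa = 1602 bar
limestone: 2531 kg/m³ × 9.81 m/s² × 1520 m = 3.774×10^7 Pa = 377.4 bar
granite: 2716 kg/m³ × 9.81 m/s² × 5620 m = 1.497×10^8 Pa = 1497 bar
upper-mantle rock: 3360 kg/m³ × 9.81 m/s² × 1460 m = 4.812×10^7 Pa = 481.2 bar
Total = 1602 + 377.4 + 1497 + 481.2 = 3958.2 bar

3960 bar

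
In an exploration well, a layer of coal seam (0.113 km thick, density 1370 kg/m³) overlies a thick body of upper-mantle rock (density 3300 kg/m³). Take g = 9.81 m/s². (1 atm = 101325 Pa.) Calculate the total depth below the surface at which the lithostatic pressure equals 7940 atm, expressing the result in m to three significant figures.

24900 m

Pressure at base of upper layers: 1370×9.81×113 = 1.519×10^6 Pa = 14.99 atm
Remaining pressure to be supplied by upper-mantle rock: 8.045×10^8 − 1.519×10^6 = 8.030×10^8 Pa
Additional depth in upper-mantle rock = 8.030×10^8 Pa / (3300 kg/m³ × 9.81 m/s²) = 24805 m
Total depth = 113 m + 24805 m = 24918 m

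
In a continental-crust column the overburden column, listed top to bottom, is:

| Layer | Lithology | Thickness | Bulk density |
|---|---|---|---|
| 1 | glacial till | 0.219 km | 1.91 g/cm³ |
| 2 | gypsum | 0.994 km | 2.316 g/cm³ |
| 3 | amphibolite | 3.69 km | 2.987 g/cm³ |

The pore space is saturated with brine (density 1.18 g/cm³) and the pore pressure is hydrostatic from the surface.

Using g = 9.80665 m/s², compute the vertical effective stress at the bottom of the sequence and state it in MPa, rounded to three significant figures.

78.0 MPa

Overburden (lithostatic) stress σ_v:
glacial till: 1910 kg/m³ × 9.80665 m/s² × 219 m = 4.102×10^6 Pa = 4.102 MPa
gypsum: 2316 kg/m³ × 9.80665 m/s² × 994 m = 2.258×10^7 Pa = 22.58 MPa
amphibolite: 2987 kg/m³ × 9.80665 m/s² × 3690 m = 1.081×10^8 Pa = 108.1 MPa
Total = 4.102 + 22.58 + 108.1 = 134.77 MPa
Pore pressure P_p = 1180 kg/m³ × 9.80665 m/s² × 4903 m = 5.674×10^7 Pa = 56.74 MPa
Effective stress σ' = σ_v − P_p = 134.8 − 56.74 = 78.030 MPa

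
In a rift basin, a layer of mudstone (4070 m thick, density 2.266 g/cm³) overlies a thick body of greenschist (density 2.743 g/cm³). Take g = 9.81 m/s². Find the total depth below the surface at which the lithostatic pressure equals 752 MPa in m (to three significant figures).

Pressure at base of upper layers: 2266×9.81×4070 = 9.047×10^7 Pa = 90.47 MPa
Remaining pressure to be supplied by greenschist: 7.520×10^8 − 9.047×10^7 = 6.615×10^8 Pa
Additional depth in greenschist = 6.615×10^8 Pa / (2743 kg/m³ × 9.81 m/s²) = 24584 m
Total depth = 4070 m + 24584 m = 28654 m

28700 m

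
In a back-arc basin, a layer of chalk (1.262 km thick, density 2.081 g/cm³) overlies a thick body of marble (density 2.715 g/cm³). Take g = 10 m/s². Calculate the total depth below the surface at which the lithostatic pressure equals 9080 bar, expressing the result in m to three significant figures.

Pressure at base of upper layers: 2081×10×1262 = 2.626×10^7 Pa = 262.6 bar
Remaining pressure to be supplied by marble: 9.080×10^8 − 2.626×10^7 = 8.817×10^8 Pa
Additional depth in marble = 8.817×10^8 Pa / (2715 kg/m³ × 10 m/s²) = 32477 m
Total depth = 1262 m + 32477 m = 33739 m

33700 m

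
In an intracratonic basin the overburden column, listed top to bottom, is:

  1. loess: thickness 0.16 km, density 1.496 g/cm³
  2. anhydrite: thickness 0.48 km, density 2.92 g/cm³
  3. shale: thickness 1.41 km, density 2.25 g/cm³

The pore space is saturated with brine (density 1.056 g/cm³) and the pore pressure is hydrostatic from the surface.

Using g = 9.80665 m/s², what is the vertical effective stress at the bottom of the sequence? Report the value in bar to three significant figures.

260 bar

Overburden (lithostatic) stress σ_v:
loess: 1496 kg/m³ × 9.80665 m/s² × 160 m = 2.347×10^6 Pa = 2.347 MPa
anhydrite: 2920 kg/m³ × 9.80665 m/s² × 480 m = 1.375×10^7 Pa = 13.75 MPa
shale: 2250 kg/m³ × 9.80665 m/s² × 1410 m = 3.111×10^7 Pa = 31.11 MPa
Total = 2.347 + 13.75 + 31.11 = 47.204 MPa
Pore pressure P_p = 1056 kg/m³ × 9.80665 m/s² × 2050 m = 2.123×10^7 Pa = 21.23 MPa
Effective stress σ' = σ_v − P_p = 47.20 − 21.23 = 25.974 MPa = 259.74 bar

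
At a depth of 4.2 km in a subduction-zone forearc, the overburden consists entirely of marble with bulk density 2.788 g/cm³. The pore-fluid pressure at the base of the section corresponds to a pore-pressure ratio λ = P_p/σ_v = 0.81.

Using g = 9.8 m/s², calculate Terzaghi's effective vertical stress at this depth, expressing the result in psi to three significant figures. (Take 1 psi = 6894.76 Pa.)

3160 psi

Overburden (lithostatic) stress σ_v:
marble: 2788 kg/m³ × 9.8 m/s² × 4200 m = 1.148×10^8 Pa = 114.8 MPa
Pore pressure P_p = λ·σ_v = 0.81 × 114.8 MPa = 92.95 MPa
Effective stress σ' = σ_v − P_p = 114.8 − 92.95 = 21.803 MPa = 3162.3 psi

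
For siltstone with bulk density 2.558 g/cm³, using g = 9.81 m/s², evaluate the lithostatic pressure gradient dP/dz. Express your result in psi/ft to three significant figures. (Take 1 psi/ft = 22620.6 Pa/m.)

dP/dz = ρg = 2558 kg/m³ × 9.81 m/s² = 25094 Pa/m
= 25094 Pa/m × (1 psi/ft / 22621 Pa/m) = 1.1093 psi/ft

1.11 psi/ft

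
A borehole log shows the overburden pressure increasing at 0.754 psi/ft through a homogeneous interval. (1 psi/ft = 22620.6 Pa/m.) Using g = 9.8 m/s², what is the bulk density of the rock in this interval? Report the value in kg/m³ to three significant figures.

ρ = (dP/dz)/g = 0.754 psi/ft / 9.8 m/s² = 17056 Pa/m / 9.8 m/s² = 1740.4 kg/m³

1740 kg/m³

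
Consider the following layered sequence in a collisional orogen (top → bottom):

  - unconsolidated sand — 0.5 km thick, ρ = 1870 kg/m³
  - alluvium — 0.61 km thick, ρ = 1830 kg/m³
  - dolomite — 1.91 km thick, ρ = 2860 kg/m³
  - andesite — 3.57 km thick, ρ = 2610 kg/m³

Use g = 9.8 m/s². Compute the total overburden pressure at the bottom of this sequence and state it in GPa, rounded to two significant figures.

0.16 GPa

unconsolidated sand: 1870 kg/m³ × 9.8 m/s² × 500 m = 9.163×10^6 Pa = 9.163×10^-3 GPa
alluvium: 1830 kg/m³ × 9.8 m/s² × 610 m = 1.094×10^7 Pa = 0.01094 GPa
dolomite: 2860 kg/m³ × 9.8 m/s² × 1910 m = 5.353×10^7 Pa = 0.05353 GPa
andesite: 2610 kg/m³ × 9.8 m/s² × 3570 m = 9.131×10^7 Pa = 0.09131 GPa
Total = 9.163×10^-3 + 0.01094 + 0.05353 + 0.09131 = 0.16495 GPa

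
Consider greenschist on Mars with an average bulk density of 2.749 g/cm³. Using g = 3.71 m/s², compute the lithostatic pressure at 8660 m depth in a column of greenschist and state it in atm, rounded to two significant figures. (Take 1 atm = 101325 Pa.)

greenschist: 2749 kg/m³ × 3.71 m/s² × 8660 m = 8.832×10^7 Pa = 871.7 atm

870 atm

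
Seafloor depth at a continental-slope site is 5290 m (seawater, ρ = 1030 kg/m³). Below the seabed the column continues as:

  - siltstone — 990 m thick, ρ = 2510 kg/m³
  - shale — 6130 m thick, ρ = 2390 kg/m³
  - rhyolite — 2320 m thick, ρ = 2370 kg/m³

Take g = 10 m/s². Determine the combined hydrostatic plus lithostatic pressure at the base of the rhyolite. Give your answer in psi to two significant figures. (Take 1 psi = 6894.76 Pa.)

41000 psi

seawater: 1030 kg/m³ × 10 m/s² × 5290 m = 5.449×10^7 Pa = 7903 psi
siltstone: 2510 kg/m³ × 10 m/s² × 990 m = 2.485×10^7 Pa = 3604 psi
shale: 2390 kg/m³ × 10 m/s² × 6130 m = 1.465×10^8 Pa = 21249 psi
rhyolite: 2370 kg/m³ × 10 m/s² × 2320 m = 5.498×10^7 Pa = 7975 psi
Total = 7903 + 3604 + 21249 + 7975 = 40731 psi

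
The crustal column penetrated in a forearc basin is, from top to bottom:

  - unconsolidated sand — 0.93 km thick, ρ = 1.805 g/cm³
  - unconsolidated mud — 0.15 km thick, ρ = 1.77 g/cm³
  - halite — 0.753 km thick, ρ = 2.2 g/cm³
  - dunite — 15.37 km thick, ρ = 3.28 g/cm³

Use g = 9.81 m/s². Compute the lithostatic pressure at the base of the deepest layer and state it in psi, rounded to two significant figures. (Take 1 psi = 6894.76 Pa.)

77000 psi

unconsolidated sand: 1805 kg/m³ × 9.81 m/s² × 930 m = 1.647×10^7 Pa = 2388 psi
unconsolidated mud: 1770 kg/m³ × 9.81 m/s² × 150 m = 2.605×10^6 Pa = 377.8 psi
halite: 2200 kg/m³ × 9.81 m/s² × 753 m = 1.625×10^7 Pa = 2357 psi
dunite: 3280 kg/m³ × 9.81 m/s² × 15370 m = 4.946×10^8 Pa = 71729 psi
Total = 2388 + 377.8 + 2357 + 71729 = 76853 psi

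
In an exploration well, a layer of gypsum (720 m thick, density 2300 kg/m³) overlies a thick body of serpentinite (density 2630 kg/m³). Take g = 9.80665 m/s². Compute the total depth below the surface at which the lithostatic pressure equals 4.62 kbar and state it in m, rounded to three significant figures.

18000 m

Pressure at base of upper layers: 2300×9.80665×720 = 1.624×10^7 Pa = 0.1624 kbar
Remaining pressure to be supplied by serpentinite: 4.620×10^8 − 1.624×10^7 = 4.458×10^8 Pa
Additional depth in serpentinite = 4.458×10^8 Pa / (2630 kg/m³ × 9.80665 m/s²) = 17283 m
Total depth = 720 m + 17283 m = 18003 m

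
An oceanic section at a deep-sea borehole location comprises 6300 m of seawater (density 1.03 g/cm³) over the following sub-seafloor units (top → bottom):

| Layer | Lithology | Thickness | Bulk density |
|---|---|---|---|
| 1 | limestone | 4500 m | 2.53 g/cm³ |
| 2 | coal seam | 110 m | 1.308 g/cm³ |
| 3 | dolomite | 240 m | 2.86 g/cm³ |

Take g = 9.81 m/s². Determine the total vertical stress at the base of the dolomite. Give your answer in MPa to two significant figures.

180 MPa

seawater: 1030 kg/m³ × 9.81 m/s² × 6300 m = 6.366×10^7 Pa = 63.66 MPa
limestone: 2530 kg/m³ × 9.81 m/s² × 4500 m = 1.117×10^8 Pa = 111.7 MPa
coal seam: 1308 kg/m³ × 9.81 m/s² × 110 m = 1.411×10^6 Pa = 1.411 MPa
dolomite: 2860 kg/m³ × 9.81 m/s² × 240 m = 6.734×10^6 Pa = 6.734 MPa
Total = 63.66 + 111.7 + 1.411 + 6.734 = 183.49 MPa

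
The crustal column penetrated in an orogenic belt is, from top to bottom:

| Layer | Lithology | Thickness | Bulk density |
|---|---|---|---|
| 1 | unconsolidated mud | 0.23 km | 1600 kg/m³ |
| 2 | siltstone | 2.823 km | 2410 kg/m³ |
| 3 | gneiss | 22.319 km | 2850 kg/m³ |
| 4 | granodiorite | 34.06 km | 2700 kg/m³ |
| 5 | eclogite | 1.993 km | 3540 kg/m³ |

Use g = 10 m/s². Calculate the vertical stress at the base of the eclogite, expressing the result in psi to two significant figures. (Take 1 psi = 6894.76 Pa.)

250000 psi

unconsolidated mud: 1600 kg/m³ × 10 m/s² × 230 m = 3.680×10^6 Pa = 533.7 psi
siltstone: 2410 kg/m³ × 10 m/s² × 2823 m = 6.803×10^7 Pa = 9868 psi
gneiss: 2850 kg/m³ × 10 m/s² × 22319 m = 6.361×10^8 Pa = 92257 psi
granodiorite: 2700 kg/m³ × 10 m/s² × 34060 m = 9.196×10^8 Pa = 1.334×10^5 psi
eclogite: 3540 kg/m³ × 10 m/s² × 1993 m = 7.055×10^7 Pa = 10233 psi
Total = 533.7 + 9868 + 92257 + 1.334×10^5 + 10233 = 2.4627×10^5 psi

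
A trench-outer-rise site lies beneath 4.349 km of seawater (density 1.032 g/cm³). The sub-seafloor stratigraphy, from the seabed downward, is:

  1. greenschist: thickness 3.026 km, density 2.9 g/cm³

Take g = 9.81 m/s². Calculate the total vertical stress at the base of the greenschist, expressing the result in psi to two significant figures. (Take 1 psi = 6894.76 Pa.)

seawater: 1032 kg/m³ × 9.81 m/s² × 4349 m = 4.403×10^7 Pa = 6386 psi
greenschist: 2900 kg/m³ × 9.81 m/s² × 3026 m = 8.609×10^7 Pa = 12486 psi
Total = 6386 + 12486 = 18872 psi

19000 psi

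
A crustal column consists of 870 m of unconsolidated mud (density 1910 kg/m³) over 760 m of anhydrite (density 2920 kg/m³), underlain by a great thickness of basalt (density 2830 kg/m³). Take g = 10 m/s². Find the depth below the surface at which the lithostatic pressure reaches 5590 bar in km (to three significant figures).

Pressure at base of upper layers: 1910×10×870 + 2920×10×760 = 3.881×10^7 Pa = 388.1 bar
Remaining pressure to be supplied by basalt: 5.590×10^8 − 3.881×10^7 = 5.202×10^8 Pa
Additional depth in basalt = 5.202×10^8 Pa / (2830 kg/m³ × 10 m/s²) = 18381 m
Total depth = 1630 m + 18381 m = 20011 m
= 20.011 km

20.0 km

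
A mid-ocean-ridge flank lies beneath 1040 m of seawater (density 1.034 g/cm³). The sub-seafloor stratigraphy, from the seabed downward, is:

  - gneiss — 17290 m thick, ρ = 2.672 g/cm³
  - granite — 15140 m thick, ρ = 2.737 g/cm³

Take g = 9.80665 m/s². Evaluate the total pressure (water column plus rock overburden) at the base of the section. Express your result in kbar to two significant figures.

seawater: 1034 kg/m³ × 9.80665 m/s² × 1040 m = 1.055×10^7 Pa = 0.1055 kbar
gneiss: 2672 kg/m³ × 9.80665 m/s² × 17290 m = 4.531×10^8 Pa = 4.531 kbar
granite: 2737 kg/m³ × 9.80665 m/s² × 15140 m = 4.064×10^8 Pa = 4.064 kbar
Total = 0.1055 + 4.531 + 4.064 = 8.6997 kbar

8.7 kbar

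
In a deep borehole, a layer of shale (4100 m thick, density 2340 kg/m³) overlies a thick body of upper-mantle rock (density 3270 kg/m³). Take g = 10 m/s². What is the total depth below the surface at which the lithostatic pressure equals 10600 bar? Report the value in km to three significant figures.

33.6 km

Pressure at base of upper layers: 2340×10×4100 = 9.594×10^7 Pa = 959.4 bar
Remaining pressure to be supplied by upper-mantle rock: 1.060×10^9 − 9.594×10^7 = 9.641×10^8 Pa
Additional depth in upper-mantle rock = 9.641×10^8 Pa / (3270 kg/m³ × 10 m/s²) = 29482 m
Total depth = 4100 m + 29482 m = 33582 m
= 33.582 km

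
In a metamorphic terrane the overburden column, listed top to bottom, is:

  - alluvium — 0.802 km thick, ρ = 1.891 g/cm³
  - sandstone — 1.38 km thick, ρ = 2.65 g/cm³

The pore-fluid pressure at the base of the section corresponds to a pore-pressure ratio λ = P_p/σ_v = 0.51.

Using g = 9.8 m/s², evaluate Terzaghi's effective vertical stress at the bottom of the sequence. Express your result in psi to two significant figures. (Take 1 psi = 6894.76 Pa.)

Overburden (lithostatic) stress σ_v:
alluvium: 1891 kg/m³ × 9.8 m/s² × 802 m = 1.486×10^7 Pa = 14.86 MPa
sandstone: 2650 kg/m³ × 9.8 m/s² × 1380 m = 3.584×10^7 Pa = 35.84 MPa
Total = 14.86 + 35.84 = 50.701 MPa
Pore pressure P_p = λ·σ_v = 0.51 × 50.70 MPa = 25.86 MPa
Effective stress σ' = σ_v − P_p = 50.70 − 25.86 = 24.844 MPa = 3603.3 psi

3600 psi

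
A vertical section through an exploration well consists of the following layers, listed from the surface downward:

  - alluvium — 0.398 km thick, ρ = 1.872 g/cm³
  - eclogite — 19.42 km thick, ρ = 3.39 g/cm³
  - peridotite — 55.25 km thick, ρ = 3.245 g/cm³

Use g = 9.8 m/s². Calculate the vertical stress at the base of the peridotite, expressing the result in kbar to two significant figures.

24 kbar

alluvium: 1872 kg/m³ × 9.8 m/s² × 398 m = 7.302×10^6 Pa = 0.07302 kbar
eclogite: 3390 kg/m³ × 9.8 m/s² × 19420 m = 6.452×10^8 Pa = 6.452 kbar
peridotite: 3245 kg/m³ × 9.8 m/s² × 55250 m = 1.757×10^9 Pa = 17.57 kbar
Total = 0.07302 + 6.452 + 17.57 = 24.095 kbar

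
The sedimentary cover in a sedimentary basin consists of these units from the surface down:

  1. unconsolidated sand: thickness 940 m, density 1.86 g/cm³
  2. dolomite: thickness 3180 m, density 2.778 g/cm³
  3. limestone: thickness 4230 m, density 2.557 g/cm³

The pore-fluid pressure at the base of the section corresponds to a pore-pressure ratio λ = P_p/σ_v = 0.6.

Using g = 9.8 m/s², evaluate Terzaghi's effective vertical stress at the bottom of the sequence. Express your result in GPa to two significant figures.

Overburden (lithostatic) stress σ_v:
unconsolidated sand: 1860 kg/m³ × 9.8 m/s² × 940 m = 1.713×10^7 Pa = 17.13 MPa
dolomite: 2778 kg/m³ × 9.8 m/s² × 3180 m = 8.657×10^7 Pa = 86.57 MPa
limestone: 2557 kg/m³ × 9.8 m/s² × 4230 m = 1.060×10^8 Pa = 106.0 MPa
Total = 17.13 + 86.57 + 106.0 = 209.71 MPa
Pore pressure P_p = λ·σ_v = 0.6 × 209.7 MPa = 125.8 MPa
Effective stress σ' = σ_v − P_p = 209.7 − 125.8 = 83.882 MPa = 0.083882 GPa

0.084 GPa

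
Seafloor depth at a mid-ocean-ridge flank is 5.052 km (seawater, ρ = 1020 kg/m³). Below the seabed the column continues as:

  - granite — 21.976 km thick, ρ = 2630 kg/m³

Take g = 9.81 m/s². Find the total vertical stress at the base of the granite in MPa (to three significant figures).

seawater: 1020 kg/m³ × 9.81 m/s² × 5052 m = 5.055×10^7 Pa = 50.55 MPa
granite: 2630 kg/m³ × 9.81 m/s² × 21976 m = 5.670×10^8 Pa = 567.0 MPa
Total = 50.55 + 567.0 = 617.54 MPa

618 MPa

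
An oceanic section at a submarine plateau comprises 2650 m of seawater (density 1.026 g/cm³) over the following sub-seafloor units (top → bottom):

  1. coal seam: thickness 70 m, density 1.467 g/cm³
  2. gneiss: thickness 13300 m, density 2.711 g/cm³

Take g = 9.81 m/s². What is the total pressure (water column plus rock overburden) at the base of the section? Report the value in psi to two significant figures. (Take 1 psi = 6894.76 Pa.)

seawater: 1026 kg/m³ × 9.81 m/s² × 2650 m = 2.667×10^7 Pa = 3869 psi
coal seam: 1467 kg/m³ × 9.81 m/s² × 70 m = 1.007×10^6 Pa = 146.1 psi
gneiss: 2711 kg/m³ × 9.81 m/s² × 13300 m = 3.537×10^8 Pa = 51302 psi
Total = 3869 + 146.1 + 51302 = 55316 psi

55000 psi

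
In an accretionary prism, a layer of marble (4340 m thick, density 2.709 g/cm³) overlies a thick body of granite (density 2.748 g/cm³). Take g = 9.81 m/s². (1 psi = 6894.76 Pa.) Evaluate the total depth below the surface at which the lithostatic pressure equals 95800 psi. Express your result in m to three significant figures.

Pressure at base of upper layers: 2709×9.81×4340 = 1.153×10^8 Pa = 16728 psi
Remaining pressure to be supplied by granite: 6.605×10^8 − 1.153×10^8 = 5.452×10^8 Pa
Additional depth in granite = 5.452×10^8 Pa / (2748 kg/m³ × 9.81 m/s²) = 20223 m
Total depth = 4340 m + 20223 m = 24563 m

24600 m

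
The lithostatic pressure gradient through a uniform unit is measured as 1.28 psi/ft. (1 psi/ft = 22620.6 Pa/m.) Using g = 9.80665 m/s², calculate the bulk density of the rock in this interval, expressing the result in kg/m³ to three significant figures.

2950 kg/m³

ρ = (dP/dz)/g = 1.28 psi/ft / 9.80665 m/s² = 28954 Pa/m / 9.80665 m/s² = 2952.5 kg/m³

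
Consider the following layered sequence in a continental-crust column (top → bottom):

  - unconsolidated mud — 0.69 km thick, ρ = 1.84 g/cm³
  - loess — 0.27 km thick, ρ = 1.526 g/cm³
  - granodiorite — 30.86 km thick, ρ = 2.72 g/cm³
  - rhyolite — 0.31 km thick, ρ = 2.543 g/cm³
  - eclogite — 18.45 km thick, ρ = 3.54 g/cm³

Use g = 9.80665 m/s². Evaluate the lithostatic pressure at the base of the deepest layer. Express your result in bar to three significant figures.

14900 bar

unconsolidated mud: 1840 kg/m³ × 9.80665 m/s² × 690 m = 1.245×10^7 Pa = 124.5 bar
loess: 1526 kg/m³ × 9.80665 m/s² × 270 m = 4.041×10^6 Pa = 40.41 bar
granodiorite: 2720 kg/m³ × 9.80665 m/s² × 30860 m = 8.232×10^8 Pa = 8232 bar
rhyolite: 2543 kg/m³ × 9.80665 m/s² × 310 m = 7.731×10^6 Pa = 77.31 bar
eclogite: 3540 kg/m³ × 9.80665 m/s² × 18450 m = 6.405×10^8 Pa = 6405 bar
Total = 124.5 + 40.41 + 8232 + 77.31 + 6405 = 14879 bar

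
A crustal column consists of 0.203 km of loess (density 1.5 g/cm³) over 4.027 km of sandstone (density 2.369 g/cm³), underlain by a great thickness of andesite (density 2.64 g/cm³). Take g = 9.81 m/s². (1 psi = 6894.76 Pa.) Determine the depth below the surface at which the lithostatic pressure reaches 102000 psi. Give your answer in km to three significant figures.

Pressure at base of upper layers: 1500×9.81×203 + 2369×9.81×4027 = 9.657×10^7 Pa = 14007 psi
Remaining pressure to be supplied by andesite: 7.033×10^8 − 9.657×10^7 = 6.067×10^8 Pa
Additional depth in andesite = 6.067×10^8 Pa / (2640 kg/m³ × 9.81 m/s²) = 23426 m
Total depth = 4230 m + 23426 m = 27656 m
= 27.656 km

27.7 km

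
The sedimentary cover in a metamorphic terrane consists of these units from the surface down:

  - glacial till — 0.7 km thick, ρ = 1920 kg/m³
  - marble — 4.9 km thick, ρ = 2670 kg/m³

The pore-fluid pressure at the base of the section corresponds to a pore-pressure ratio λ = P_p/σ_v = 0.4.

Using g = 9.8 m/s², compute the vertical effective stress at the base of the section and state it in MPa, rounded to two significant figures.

Overburden (lithostatic) stress σ_v:
glacial till: 1920 kg/m³ × 9.8 m/s² × 700 m = 1.317×10^7 Pa = 13.17 MPa
marble: 2670 kg/m³ × 9.8 m/s² × 4900 m = 1.282×10^8 Pa = 128.2 MPa
Total = 13.17 + 128.2 = 141.38 MPa
Pore pressure P_p = λ·σ_v = 0.4 × 141.4 MPa = 56.55 MPa
Effective stress σ' = σ_v − P_p = 141.4 − 56.55 = 84.831 MPa

85 MPa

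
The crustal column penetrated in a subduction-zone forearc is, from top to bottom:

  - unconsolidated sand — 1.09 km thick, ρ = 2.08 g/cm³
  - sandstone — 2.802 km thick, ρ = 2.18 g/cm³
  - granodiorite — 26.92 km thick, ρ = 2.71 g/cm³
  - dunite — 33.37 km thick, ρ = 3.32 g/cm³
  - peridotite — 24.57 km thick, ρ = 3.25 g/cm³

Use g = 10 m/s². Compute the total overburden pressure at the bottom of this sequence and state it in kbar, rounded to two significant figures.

unconsolidated sand: 2080 kg/m³ × 10 m/s² × 1090 m = 2.267×10^7 Pa = 0.2267 kbar
sandstone: 2180 kg/m³ × 10 m/s² × 2802 m = 6.108×10^7 Pa = 0.6108 kbar
granodiorite: 2710 kg/m³ × 10 m/s² × 26920 m = 7.295×10^8 Pa = 7.295 kbar
dunite: 3320 kg/m³ × 10 m/s² × 33370 m = 1.108×10^9 Pa = 11.08 kbar
peridotite: 3250 kg/m³ × 10 m/s² × 24570 m = 7.985×10^8 Pa = 7.985 kbar
Total = 0.2267 + 0.6108 + 7.295 + 11.08 + 7.985 = 27.197 kbar

27 kbar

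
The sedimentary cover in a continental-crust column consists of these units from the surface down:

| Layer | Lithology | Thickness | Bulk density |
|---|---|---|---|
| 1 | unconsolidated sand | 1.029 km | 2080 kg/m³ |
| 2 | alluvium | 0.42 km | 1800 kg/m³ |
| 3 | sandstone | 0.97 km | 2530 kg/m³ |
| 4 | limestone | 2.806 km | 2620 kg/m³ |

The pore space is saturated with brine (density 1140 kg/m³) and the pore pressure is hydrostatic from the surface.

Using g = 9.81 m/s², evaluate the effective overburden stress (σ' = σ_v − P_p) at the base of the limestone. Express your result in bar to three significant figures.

662 bar

Overburden (lithostatic) stress σ_v:
unconsolidated sand: 2080 kg/m³ × 9.81 m/s² × 1029 m = 2.100×10^7 Pa = 21.00 MPa
alluvium: 1800 kg/m³ × 9.81 m/s² × 420 m = 7.416×10^6 Pa = 7.416 MPa
sandstone: 2530 kg/m³ × 9.81 m/s² × 970 m = 2.407×10^7 Pa = 24.07 MPa
limestone: 2620 kg/m³ × 9.81 m/s² × 2806 m = 7.212×10^7 Pa = 72.12 MPa
Total = 21.00 + 7.416 + 24.07 + 72.12 = 124.61 MPa
Pore pressure P_p = 1140 kg/m³ × 9.81 m/s² × 5225 m = 5.843×10^7 Pa = 58.43 MPa
Effective stress σ' = σ_v − P_p = 124.6 − 58.43 = 66.175 MPa = 661.75 bar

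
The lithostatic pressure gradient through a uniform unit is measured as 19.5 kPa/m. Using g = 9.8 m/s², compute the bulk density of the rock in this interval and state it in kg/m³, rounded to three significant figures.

1990 kg/m³

ρ = (dP/dz)/g = 19.5 kPa/m / 9.8 m/s² = 19500 Pa/m / 9.8 m/s² = 1989.8 kg/m³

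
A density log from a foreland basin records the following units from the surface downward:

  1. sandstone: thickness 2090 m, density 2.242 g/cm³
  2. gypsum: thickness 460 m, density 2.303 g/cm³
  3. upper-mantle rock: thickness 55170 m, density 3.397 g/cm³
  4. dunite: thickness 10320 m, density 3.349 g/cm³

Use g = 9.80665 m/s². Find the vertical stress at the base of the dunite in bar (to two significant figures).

22000 bar

sandstone: 2242 kg/m³ × 9.80665 m/s² × 2090 m = 4.595×10^7 Pa = 459.5 bar
gypsum: 2303 kg/m³ × 9.80665 m/s² × 460 m = 1.039×10^7 Pa = 103.9 bar
upper-mantle rock: 3397 kg/m³ × 9.80665 m/s² × 55170 m = 1.838×10^9 Pa = 18379 bar
dunite: 3349 kg/m³ × 9.80665 m/s² × 10320 m = 3.389×10^8 Pa = 3389 bar
Total = 459.5 + 103.9 + 18379 + 3389 = 22332 bar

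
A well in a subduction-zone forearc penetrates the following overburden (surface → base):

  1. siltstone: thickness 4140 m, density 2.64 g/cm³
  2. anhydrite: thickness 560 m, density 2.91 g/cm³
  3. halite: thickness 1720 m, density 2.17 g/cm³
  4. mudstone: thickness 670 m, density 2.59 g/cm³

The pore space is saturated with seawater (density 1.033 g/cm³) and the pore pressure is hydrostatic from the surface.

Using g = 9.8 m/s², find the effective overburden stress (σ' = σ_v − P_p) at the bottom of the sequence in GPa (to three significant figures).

Overburden (lithostatic) stress σ_v:
siltstone: 2640 kg/m³ × 9.8 m/s² × 4140 m = 1.071×10^8 Pa = 107.1 MPa
anhydrite: 2910 kg/m³ × 9.8 m/s² × 560 m = 1.597×10^7 Pa = 15.97 MPa
halite: 2170 kg/m³ × 9.8 m/s² × 1720 m = 3.658×10^7 Pa = 36.58 MPa
mudstone: 2590 kg/m³ × 9.8 m/s² × 670 m = 1.701×10^7 Pa = 17.01 MPa
Total = 107.1 + 15.97 + 36.58 + 17.01 = 176.66 MPa
Pore pressure P_p = 1033 kg/m³ × 9.8 m/s² × 7090 m = 7.177×10^7 Pa = 71.77 MPa
Effective stress σ' = σ_v − P_p = 176.7 − 71.77 = 104.89 MPa = 0.10489 GPa

0.105 GPa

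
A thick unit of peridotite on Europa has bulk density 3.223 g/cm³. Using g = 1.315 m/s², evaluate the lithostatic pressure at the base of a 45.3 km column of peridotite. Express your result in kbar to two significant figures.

1.9 kbar

peridotite: 3223 kg/m³ × 1.315 m/s² × 45300 m = 1.920×10^8 Pa = 1.920 kbar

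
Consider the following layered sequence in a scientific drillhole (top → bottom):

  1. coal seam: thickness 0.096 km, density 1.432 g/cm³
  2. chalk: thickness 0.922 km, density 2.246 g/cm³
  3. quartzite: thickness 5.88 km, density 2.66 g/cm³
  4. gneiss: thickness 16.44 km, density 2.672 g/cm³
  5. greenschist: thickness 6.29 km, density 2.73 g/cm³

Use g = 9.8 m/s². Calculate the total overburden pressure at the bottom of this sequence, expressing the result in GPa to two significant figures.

coal seam: 1432 kg/m³ × 9.8 m/s² × 96 m = 1.347×10^6 Pa = 1.347×10^-3 GPa
chalk: 2246 kg/m³ × 9.8 m/s² × 922 m = 2.029×10^7 Pa = 0.02029 GPa
quartzite: 2660 kg/m³ × 9.8 m/s² × 5880 m = 1.533×10^8 Pa = 0.1533 GPa
gneiss: 2672 kg/m³ × 9.8 m/s² × 16440 m = 4.305×10^8 Pa = 0.4305 GPa
greenschist: 2730 kg/m³ × 9.8 m/s² × 6290 m = 1.683×10^8 Pa = 0.1683 GPa
Total = 1.347×10^-3 + 0.02029 + 0.1533 + 0.4305 + 0.1683 = 0.77369 GPa

0.77 GPa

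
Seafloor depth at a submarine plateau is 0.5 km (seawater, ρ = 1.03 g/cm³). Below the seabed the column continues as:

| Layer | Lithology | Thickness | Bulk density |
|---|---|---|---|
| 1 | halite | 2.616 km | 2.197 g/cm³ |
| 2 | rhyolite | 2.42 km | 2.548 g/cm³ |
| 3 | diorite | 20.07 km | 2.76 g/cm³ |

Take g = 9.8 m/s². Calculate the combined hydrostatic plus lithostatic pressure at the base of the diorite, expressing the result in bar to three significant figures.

seawater: 1030 kg/m³ × 9.8 m/s² × 500 m = 5.047×10^6 Pa = 50.47 bar
halite: 2197 kg/m³ × 9.8 m/s² × 2616 m = 5.632×10^7 Pa = 563.2 bar
rhyolite: 2548 kg/m³ × 9.8 m/s² × 2420 m = 6.043×10^7 Pa = 604.3 bar
diorite: 2760 kg/m³ × 9.8 m/s² × 20070 m = 5.429×10^8 Pa = 5429 bar
Total = 50.47 + 563.2 + 604.3 + 5429 = 6646.5 bar

6650 bar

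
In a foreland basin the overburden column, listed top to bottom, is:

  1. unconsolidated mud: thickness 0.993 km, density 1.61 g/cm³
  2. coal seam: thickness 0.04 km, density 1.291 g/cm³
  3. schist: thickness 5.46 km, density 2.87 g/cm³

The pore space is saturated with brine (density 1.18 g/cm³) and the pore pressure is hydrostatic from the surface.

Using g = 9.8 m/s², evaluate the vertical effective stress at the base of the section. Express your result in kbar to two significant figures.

Overburden (lithostatic) stress σ_v:
unconsolidated mud: 1610 kg/m³ × 9.8 m/s² × 993 m = 1.567×10^7 Pa = 15.67 MPa
coal seam: 1291 kg/m³ × 9.8 m/s² × 40 m = 5.061×10^5 Pa = 0.5061 MPa
schist: 2870 kg/m³ × 9.8 m/s² × 5460 m = 1.536×10^8 Pa = 153.6 MPa
Total = 15.67 + 0.5061 + 153.6 = 169.74 MPa
Pore pressure P_p = 1180 kg/m³ × 9.8 m/s² × 6493 m = 7.509×10^7 Pa = 75.09 MPa
Effective stress σ' = σ_v − P_p = 169.7 − 75.09 = 94.657 MPa = 0.94657 kbar

0.95 kbar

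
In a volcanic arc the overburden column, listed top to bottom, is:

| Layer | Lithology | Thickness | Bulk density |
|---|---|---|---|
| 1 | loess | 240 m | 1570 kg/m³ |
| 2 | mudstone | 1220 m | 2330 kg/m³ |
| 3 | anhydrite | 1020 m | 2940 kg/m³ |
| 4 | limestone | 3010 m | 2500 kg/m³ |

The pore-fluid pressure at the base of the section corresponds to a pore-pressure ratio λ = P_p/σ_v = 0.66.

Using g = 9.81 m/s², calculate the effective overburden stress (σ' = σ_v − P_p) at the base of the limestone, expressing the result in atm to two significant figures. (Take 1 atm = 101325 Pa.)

450 atm

Overburden (lithostatic) stress σ_v:
loess: 1570 kg/m³ × 9.81 m/s² × 240 m = 3.696×10^6 Pa = 3.696 MPa
mudstone: 2330 kg/m³ × 9.81 m/s² × 1220 m = 2.789×10^7 Pa = 27.89 MPa
anhydrite: 2940 kg/m³ × 9.81 m/s² × 1020 m = 2.942×10^7 Pa = 29.42 MPa
limestone: 2500 kg/m³ × 9.81 m/s² × 3010 m = 7.382×10^7 Pa = 73.82 MPa
Total = 3.696 + 27.89 + 29.42 + 73.82 = 134.82 MPa
Pore pressure P_p = λ·σ_v = 0.66 × 134.8 MPa = 88.98 MPa
Effective stress σ' = σ_v − P_p = 134.8 − 88.98 = 45.839 MPa = 452.40 atm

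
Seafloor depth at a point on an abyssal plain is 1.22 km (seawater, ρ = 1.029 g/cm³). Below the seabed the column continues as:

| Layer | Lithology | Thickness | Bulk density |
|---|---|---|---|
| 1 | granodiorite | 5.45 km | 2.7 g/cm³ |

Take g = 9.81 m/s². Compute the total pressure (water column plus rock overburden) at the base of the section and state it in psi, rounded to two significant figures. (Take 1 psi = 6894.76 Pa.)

seawater: 1029 kg/m³ × 9.81 m/s² × 1220 m = 1.232×10^7 Pa = 1786 psi
granodiorite: 2700 kg/m³ × 9.81 m/s² × 5450 m = 1.444×10^8 Pa = 20937 psi
Total = 1786 + 20937 = 22723 psi

23000 psi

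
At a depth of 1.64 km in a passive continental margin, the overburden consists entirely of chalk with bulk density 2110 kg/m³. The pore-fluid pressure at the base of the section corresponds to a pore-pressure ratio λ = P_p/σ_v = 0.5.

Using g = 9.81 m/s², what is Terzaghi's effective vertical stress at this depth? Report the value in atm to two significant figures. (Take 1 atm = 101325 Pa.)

170 atm

Overburden (lithostatic) stress σ_v:
chalk: 2110 kg/m³ × 9.81 m/s² × 1640 m = 3.395×10^7 Pa = 33.95 MPa
Pore pressure P_p = λ·σ_v = 0.5 × 33.95 MPa = 16.97 MPa
Effective stress σ' = σ_v − P_p = 33.95 − 16.97 = 16.973 MPa = 167.51 atm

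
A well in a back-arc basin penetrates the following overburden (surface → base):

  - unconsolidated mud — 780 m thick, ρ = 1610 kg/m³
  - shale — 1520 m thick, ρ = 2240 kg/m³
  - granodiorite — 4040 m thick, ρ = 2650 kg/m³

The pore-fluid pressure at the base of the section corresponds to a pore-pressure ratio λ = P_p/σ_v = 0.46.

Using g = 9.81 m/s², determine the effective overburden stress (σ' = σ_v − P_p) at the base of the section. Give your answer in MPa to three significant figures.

81.4 MPa

Overburden (lithostatic) stress σ_v:
unconsolidated mud: 1610 kg/m³ × 9.81 m/s² × 780 m = 1.232×10^7 Pa = 12.32 MPa
shale: 2240 kg/m³ × 9.81 m/s² × 1520 m = 3.340×10^7 Pa = 33.40 MPa
granodiorite: 2650 kg/m³ × 9.81 m/s² × 4040 m = 1.050×10^8 Pa = 105.0 MPa
Total = 12.32 + 33.40 + 105.0 = 150.75 MPa
Pore pressure P_p = λ·σ_v = 0.46 × 150.7 MPa = 69.34 MPa
Effective stress σ' = σ_v − P_p = 150.7 − 69.34 = 81.403 MPa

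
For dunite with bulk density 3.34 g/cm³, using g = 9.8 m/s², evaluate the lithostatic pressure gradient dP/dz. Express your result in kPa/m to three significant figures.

dP/dz = ρg = 3340 kg/m³ × 9.8 m/s² = 32732 Pa/m
= 32732 Pa/m × (1 kPa/m / 1000.0 Pa/m) = 32.732 kPa/m

32.7 kPa/m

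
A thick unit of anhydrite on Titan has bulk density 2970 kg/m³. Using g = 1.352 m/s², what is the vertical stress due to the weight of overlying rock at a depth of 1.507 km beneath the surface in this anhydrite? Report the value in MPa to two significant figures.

anhydrite: 2970 kg/m³ × 1.352 m/s² × 1507 m = 6.051×10^6 Pa = 6.051 MPa

6.1 MPa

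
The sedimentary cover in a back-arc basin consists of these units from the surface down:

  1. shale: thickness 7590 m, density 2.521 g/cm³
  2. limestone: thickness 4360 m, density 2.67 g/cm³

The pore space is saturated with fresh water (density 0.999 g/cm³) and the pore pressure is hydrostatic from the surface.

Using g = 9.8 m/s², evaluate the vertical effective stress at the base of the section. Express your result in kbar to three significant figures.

1.85 kbar

Overburden (lithostatic) stress σ_v:
shale: 2521 kg/m³ × 9.8 m/s² × 7590 m = 1.875×10^8 Pa = 187.5 MPa
limestone: 2670 kg/m³ × 9.8 m/s² × 4360 m = 1.141×10^8 Pa = 114.1 MPa
Total = 187.5 + 114.1 = 301.60 MPa
Pore pressure P_p = 999 kg/m³ × 9.8 m/s² × 11950 m = 1.170×10^8 Pa = 117.0 MPa
Effective stress σ' = σ_v − P_p = 301.6 − 117.0 = 184.61 MPa = 1.8461 kbar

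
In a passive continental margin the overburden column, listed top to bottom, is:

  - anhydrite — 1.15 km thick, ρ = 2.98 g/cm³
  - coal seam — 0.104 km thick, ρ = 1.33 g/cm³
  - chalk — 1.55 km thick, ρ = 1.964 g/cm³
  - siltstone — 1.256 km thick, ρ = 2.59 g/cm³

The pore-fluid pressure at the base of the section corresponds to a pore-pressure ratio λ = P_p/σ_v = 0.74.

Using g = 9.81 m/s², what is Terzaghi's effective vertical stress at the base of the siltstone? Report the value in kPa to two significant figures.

25000 kPa

Overburden (lithostatic) stress σ_v:
anhydrite: 2980 kg/m³ × 9.81 m/s² × 1150 m = 3.362×10^7 Pa = 33.62 MPa
coal seam: 1330 kg/m³ × 9.81 m/s² × 104 m = 1.357×10^6 Pa = 1.357 MPa
chalk: 1964 kg/m³ × 9.81 m/s² × 1550 m = 2.986×10^7 Pa = 29.86 MPa
siltstone: 2590 kg/m³ × 9.81 m/s² × 1256 m = 3.191×10^7 Pa = 31.91 MPa
Total = 33.62 + 1.357 + 29.86 + 31.91 = 96.752 MPa
Pore pressure P_p = λ·σ_v = 0.74 × 96.75 MPa = 71.60 MPa
Effective stress σ' = σ_v − P_p = 96.75 − 71.60 = 25.155 MPa = 25155 kPa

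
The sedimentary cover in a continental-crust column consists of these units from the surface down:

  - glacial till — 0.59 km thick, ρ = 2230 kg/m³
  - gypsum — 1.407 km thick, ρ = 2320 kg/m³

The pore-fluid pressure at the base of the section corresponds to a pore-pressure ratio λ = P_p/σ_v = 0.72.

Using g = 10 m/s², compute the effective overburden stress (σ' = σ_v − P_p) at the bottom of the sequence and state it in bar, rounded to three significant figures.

Overburden (lithostatic) stress σ_v:
glacial till: 2230 kg/m³ × 10 m/s² × 590 m = 1.316×10^7 Pa = 13.16 MPa
gypsum: 2320 kg/m³ × 10 m/s² × 1407 m = 3.264×10^7 Pa = 32.64 MPa
Total = 13.16 + 32.64 = 45.799 MPa
Pore pressure P_p = λ·σ_v = 0.72 × 45.80 MPa = 32.98 MPa
Effective stress σ' = σ_v − P_p = 45.80 − 32.98 = 12.824 MPa = 128.24 bar

128 bar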